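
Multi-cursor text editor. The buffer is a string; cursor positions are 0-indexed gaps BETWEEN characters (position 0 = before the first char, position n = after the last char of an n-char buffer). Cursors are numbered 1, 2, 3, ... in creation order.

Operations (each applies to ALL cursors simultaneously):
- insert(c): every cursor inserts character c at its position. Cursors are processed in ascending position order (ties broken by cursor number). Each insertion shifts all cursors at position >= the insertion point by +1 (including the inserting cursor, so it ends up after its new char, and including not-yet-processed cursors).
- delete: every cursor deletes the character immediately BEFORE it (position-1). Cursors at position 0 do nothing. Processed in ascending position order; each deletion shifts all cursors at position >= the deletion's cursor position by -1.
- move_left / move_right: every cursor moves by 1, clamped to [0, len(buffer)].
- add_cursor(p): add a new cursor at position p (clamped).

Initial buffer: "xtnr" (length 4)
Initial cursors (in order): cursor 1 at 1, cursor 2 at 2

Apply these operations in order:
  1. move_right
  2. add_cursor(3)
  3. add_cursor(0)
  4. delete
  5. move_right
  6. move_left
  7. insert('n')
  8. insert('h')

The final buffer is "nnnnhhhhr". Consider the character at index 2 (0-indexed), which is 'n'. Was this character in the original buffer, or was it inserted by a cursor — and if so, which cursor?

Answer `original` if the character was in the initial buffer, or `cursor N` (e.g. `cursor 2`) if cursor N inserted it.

After op 1 (move_right): buffer="xtnr" (len 4), cursors c1@2 c2@3, authorship ....
After op 2 (add_cursor(3)): buffer="xtnr" (len 4), cursors c1@2 c2@3 c3@3, authorship ....
After op 3 (add_cursor(0)): buffer="xtnr" (len 4), cursors c4@0 c1@2 c2@3 c3@3, authorship ....
After op 4 (delete): buffer="r" (len 1), cursors c1@0 c2@0 c3@0 c4@0, authorship .
After op 5 (move_right): buffer="r" (len 1), cursors c1@1 c2@1 c3@1 c4@1, authorship .
After op 6 (move_left): buffer="r" (len 1), cursors c1@0 c2@0 c3@0 c4@0, authorship .
After op 7 (insert('n')): buffer="nnnnr" (len 5), cursors c1@4 c2@4 c3@4 c4@4, authorship 1234.
After op 8 (insert('h')): buffer="nnnnhhhhr" (len 9), cursors c1@8 c2@8 c3@8 c4@8, authorship 12341234.
Authorship (.=original, N=cursor N): 1 2 3 4 1 2 3 4 .
Index 2: author = 3

Answer: cursor 3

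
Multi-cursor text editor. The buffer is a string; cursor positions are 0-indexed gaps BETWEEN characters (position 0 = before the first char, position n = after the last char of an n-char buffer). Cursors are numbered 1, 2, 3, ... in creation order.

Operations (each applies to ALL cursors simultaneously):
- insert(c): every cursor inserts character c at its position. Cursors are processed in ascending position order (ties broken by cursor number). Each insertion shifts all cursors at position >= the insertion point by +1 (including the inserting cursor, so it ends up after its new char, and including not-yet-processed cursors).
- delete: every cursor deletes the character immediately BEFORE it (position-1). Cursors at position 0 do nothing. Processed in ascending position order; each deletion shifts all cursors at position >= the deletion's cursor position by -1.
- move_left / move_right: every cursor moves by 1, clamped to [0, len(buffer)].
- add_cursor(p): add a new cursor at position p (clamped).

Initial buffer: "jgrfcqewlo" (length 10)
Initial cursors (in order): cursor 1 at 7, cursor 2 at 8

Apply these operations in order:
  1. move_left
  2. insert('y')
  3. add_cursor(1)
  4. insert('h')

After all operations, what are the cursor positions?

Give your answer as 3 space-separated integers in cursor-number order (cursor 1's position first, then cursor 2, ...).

Answer: 9 12 2

Derivation:
After op 1 (move_left): buffer="jgrfcqewlo" (len 10), cursors c1@6 c2@7, authorship ..........
After op 2 (insert('y')): buffer="jgrfcqyeywlo" (len 12), cursors c1@7 c2@9, authorship ......1.2...
After op 3 (add_cursor(1)): buffer="jgrfcqyeywlo" (len 12), cursors c3@1 c1@7 c2@9, authorship ......1.2...
After op 4 (insert('h')): buffer="jhgrfcqyheyhwlo" (len 15), cursors c3@2 c1@9 c2@12, authorship .3.....11.22...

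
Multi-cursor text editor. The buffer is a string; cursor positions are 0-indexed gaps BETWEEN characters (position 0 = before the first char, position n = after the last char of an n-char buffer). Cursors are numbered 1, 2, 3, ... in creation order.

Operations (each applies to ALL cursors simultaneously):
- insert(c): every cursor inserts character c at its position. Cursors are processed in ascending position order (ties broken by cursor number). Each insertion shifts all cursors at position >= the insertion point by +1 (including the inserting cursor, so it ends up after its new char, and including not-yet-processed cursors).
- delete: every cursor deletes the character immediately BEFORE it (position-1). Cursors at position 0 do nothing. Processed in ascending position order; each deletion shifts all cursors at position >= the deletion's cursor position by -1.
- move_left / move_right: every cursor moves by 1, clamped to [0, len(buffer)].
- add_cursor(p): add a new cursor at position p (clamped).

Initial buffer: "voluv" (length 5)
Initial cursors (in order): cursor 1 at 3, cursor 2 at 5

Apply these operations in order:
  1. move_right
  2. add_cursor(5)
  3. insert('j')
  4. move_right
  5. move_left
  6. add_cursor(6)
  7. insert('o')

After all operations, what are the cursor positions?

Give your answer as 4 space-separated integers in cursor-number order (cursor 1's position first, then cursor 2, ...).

After op 1 (move_right): buffer="voluv" (len 5), cursors c1@4 c2@5, authorship .....
After op 2 (add_cursor(5)): buffer="voluv" (len 5), cursors c1@4 c2@5 c3@5, authorship .....
After op 3 (insert('j')): buffer="volujvjj" (len 8), cursors c1@5 c2@8 c3@8, authorship ....1.23
After op 4 (move_right): buffer="volujvjj" (len 8), cursors c1@6 c2@8 c3@8, authorship ....1.23
After op 5 (move_left): buffer="volujvjj" (len 8), cursors c1@5 c2@7 c3@7, authorship ....1.23
After op 6 (add_cursor(6)): buffer="volujvjj" (len 8), cursors c1@5 c4@6 c2@7 c3@7, authorship ....1.23
After op 7 (insert('o')): buffer="volujovojooj" (len 12), cursors c1@6 c4@8 c2@11 c3@11, authorship ....11.42233

Answer: 6 11 11 8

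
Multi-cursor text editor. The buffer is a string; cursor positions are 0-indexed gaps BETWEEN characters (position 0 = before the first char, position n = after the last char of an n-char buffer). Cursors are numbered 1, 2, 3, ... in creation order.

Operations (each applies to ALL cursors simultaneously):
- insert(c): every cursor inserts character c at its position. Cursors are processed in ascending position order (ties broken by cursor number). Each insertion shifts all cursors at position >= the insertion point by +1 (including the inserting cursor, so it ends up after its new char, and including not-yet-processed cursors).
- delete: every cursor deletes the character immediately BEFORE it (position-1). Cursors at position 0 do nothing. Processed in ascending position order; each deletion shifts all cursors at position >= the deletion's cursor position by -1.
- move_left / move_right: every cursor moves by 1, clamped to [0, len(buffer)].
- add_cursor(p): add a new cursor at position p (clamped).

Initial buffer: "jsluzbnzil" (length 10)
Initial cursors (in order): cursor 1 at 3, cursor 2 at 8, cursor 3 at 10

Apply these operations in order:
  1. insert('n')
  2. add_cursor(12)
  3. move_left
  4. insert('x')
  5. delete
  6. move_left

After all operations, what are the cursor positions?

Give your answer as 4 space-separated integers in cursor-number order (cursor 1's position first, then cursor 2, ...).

After op 1 (insert('n')): buffer="jslnuzbnzniln" (len 13), cursors c1@4 c2@10 c3@13, authorship ...1.....2..3
After op 2 (add_cursor(12)): buffer="jslnuzbnzniln" (len 13), cursors c1@4 c2@10 c4@12 c3@13, authorship ...1.....2..3
After op 3 (move_left): buffer="jslnuzbnzniln" (len 13), cursors c1@3 c2@9 c4@11 c3@12, authorship ...1.....2..3
After op 4 (insert('x')): buffer="jslxnuzbnzxnixlxn" (len 17), cursors c1@4 c2@11 c4@14 c3@16, authorship ...11.....22.4.33
After op 5 (delete): buffer="jslnuzbnzniln" (len 13), cursors c1@3 c2@9 c4@11 c3@12, authorship ...1.....2..3
After op 6 (move_left): buffer="jslnuzbnzniln" (len 13), cursors c1@2 c2@8 c4@10 c3@11, authorship ...1.....2..3

Answer: 2 8 11 10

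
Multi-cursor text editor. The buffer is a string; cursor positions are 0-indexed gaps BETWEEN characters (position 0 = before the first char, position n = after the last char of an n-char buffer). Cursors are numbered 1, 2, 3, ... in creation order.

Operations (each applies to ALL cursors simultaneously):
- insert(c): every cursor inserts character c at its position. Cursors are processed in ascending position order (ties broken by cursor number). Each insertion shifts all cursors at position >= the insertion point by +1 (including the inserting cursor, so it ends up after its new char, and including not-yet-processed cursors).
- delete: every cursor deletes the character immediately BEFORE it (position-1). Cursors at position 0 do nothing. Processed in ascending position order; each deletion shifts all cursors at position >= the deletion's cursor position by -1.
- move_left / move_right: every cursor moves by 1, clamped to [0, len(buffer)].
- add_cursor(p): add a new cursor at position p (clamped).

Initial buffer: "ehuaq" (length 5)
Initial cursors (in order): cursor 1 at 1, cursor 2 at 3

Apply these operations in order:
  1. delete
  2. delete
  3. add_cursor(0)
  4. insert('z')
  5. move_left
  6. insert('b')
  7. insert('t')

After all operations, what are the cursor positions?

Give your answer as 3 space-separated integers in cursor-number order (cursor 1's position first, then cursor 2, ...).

Answer: 8 8 8

Derivation:
After op 1 (delete): buffer="haq" (len 3), cursors c1@0 c2@1, authorship ...
After op 2 (delete): buffer="aq" (len 2), cursors c1@0 c2@0, authorship ..
After op 3 (add_cursor(0)): buffer="aq" (len 2), cursors c1@0 c2@0 c3@0, authorship ..
After op 4 (insert('z')): buffer="zzzaq" (len 5), cursors c1@3 c2@3 c3@3, authorship 123..
After op 5 (move_left): buffer="zzzaq" (len 5), cursors c1@2 c2@2 c3@2, authorship 123..
After op 6 (insert('b')): buffer="zzbbbzaq" (len 8), cursors c1@5 c2@5 c3@5, authorship 121233..
After op 7 (insert('t')): buffer="zzbbbtttzaq" (len 11), cursors c1@8 c2@8 c3@8, authorship 121231233..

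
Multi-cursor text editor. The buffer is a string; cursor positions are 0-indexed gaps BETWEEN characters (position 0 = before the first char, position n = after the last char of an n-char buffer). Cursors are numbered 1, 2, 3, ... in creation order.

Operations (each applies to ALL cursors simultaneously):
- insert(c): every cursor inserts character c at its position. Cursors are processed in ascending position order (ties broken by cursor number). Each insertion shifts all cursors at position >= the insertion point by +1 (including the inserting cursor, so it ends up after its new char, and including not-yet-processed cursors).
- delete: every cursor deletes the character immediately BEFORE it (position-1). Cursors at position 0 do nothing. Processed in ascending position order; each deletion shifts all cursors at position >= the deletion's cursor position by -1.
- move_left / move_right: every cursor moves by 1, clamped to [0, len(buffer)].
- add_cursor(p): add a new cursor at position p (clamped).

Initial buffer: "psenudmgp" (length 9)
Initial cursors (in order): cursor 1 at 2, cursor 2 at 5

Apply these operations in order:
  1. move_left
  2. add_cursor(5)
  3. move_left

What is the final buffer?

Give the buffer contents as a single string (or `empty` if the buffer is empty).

After op 1 (move_left): buffer="psenudmgp" (len 9), cursors c1@1 c2@4, authorship .........
After op 2 (add_cursor(5)): buffer="psenudmgp" (len 9), cursors c1@1 c2@4 c3@5, authorship .........
After op 3 (move_left): buffer="psenudmgp" (len 9), cursors c1@0 c2@3 c3@4, authorship .........

Answer: psenudmgp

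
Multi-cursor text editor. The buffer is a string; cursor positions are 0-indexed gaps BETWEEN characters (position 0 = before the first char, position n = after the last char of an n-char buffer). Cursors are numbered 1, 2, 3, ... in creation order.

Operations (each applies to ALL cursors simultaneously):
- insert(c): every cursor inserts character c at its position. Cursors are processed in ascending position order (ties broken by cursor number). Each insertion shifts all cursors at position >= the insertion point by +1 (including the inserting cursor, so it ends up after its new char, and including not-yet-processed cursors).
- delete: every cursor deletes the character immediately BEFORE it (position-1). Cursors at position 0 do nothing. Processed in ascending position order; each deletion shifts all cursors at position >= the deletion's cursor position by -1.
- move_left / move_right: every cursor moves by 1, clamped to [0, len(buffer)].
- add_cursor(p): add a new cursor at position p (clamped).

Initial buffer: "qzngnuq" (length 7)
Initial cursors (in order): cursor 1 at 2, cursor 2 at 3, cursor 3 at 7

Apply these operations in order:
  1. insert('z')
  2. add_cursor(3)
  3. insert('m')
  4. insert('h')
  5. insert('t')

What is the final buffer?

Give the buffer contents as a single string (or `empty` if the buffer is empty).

After op 1 (insert('z')): buffer="qzznzgnuqz" (len 10), cursors c1@3 c2@5 c3@10, authorship ..1.2....3
After op 2 (add_cursor(3)): buffer="qzznzgnuqz" (len 10), cursors c1@3 c4@3 c2@5 c3@10, authorship ..1.2....3
After op 3 (insert('m')): buffer="qzzmmnzmgnuqzm" (len 14), cursors c1@5 c4@5 c2@8 c3@14, authorship ..114.22....33
After op 4 (insert('h')): buffer="qzzmmhhnzmhgnuqzmh" (len 18), cursors c1@7 c4@7 c2@11 c3@18, authorship ..11414.222....333
After op 5 (insert('t')): buffer="qzzmmhhttnzmhtgnuqzmht" (len 22), cursors c1@9 c4@9 c2@14 c3@22, authorship ..1141414.2222....3333

Answer: qzzmmhhttnzmhtgnuqzmht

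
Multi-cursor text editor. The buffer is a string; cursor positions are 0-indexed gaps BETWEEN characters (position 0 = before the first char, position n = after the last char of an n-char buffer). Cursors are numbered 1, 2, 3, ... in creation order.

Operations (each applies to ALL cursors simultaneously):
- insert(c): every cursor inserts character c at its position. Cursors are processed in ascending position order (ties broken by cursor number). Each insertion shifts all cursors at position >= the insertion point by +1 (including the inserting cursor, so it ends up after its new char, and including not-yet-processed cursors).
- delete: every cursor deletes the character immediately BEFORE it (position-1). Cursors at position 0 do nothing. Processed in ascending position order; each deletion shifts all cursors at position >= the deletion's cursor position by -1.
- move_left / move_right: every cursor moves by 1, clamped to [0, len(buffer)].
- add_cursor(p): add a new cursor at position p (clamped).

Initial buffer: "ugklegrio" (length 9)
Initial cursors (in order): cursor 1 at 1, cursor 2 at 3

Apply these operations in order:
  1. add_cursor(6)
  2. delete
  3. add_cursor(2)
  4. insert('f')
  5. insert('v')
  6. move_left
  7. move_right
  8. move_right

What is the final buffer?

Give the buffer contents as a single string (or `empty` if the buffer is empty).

Answer: fvgfvlfvefvrio

Derivation:
After op 1 (add_cursor(6)): buffer="ugklegrio" (len 9), cursors c1@1 c2@3 c3@6, authorship .........
After op 2 (delete): buffer="glerio" (len 6), cursors c1@0 c2@1 c3@3, authorship ......
After op 3 (add_cursor(2)): buffer="glerio" (len 6), cursors c1@0 c2@1 c4@2 c3@3, authorship ......
After op 4 (insert('f')): buffer="fgflfefrio" (len 10), cursors c1@1 c2@3 c4@5 c3@7, authorship 1.2.4.3...
After op 5 (insert('v')): buffer="fvgfvlfvefvrio" (len 14), cursors c1@2 c2@5 c4@8 c3@11, authorship 11.22.44.33...
After op 6 (move_left): buffer="fvgfvlfvefvrio" (len 14), cursors c1@1 c2@4 c4@7 c3@10, authorship 11.22.44.33...
After op 7 (move_right): buffer="fvgfvlfvefvrio" (len 14), cursors c1@2 c2@5 c4@8 c3@11, authorship 11.22.44.33...
After op 8 (move_right): buffer="fvgfvlfvefvrio" (len 14), cursors c1@3 c2@6 c4@9 c3@12, authorship 11.22.44.33...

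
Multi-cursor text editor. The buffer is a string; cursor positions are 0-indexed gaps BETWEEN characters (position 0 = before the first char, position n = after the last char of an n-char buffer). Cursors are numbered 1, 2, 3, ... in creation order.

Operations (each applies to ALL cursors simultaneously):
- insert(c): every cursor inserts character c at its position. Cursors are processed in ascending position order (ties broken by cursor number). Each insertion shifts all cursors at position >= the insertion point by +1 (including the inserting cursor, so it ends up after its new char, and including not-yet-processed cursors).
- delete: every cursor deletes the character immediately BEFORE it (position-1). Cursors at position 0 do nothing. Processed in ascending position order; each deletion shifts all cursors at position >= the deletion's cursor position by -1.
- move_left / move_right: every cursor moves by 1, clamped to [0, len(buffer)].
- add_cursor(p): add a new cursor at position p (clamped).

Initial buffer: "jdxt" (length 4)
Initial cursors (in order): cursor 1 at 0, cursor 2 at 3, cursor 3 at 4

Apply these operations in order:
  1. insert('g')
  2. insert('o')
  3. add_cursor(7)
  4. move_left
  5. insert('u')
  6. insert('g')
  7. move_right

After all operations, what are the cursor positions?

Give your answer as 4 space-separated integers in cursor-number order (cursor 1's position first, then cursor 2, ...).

After op 1 (insert('g')): buffer="gjdxgtg" (len 7), cursors c1@1 c2@5 c3@7, authorship 1...2.3
After op 2 (insert('o')): buffer="gojdxgotgo" (len 10), cursors c1@2 c2@7 c3@10, authorship 11...22.33
After op 3 (add_cursor(7)): buffer="gojdxgotgo" (len 10), cursors c1@2 c2@7 c4@7 c3@10, authorship 11...22.33
After op 4 (move_left): buffer="gojdxgotgo" (len 10), cursors c1@1 c2@6 c4@6 c3@9, authorship 11...22.33
After op 5 (insert('u')): buffer="guojdxguuotguo" (len 14), cursors c1@2 c2@9 c4@9 c3@13, authorship 111...2242.333
After op 6 (insert('g')): buffer="gugojdxguuggotgugo" (len 18), cursors c1@3 c2@12 c4@12 c3@17, authorship 1111...224242.3333
After op 7 (move_right): buffer="gugojdxguuggotgugo" (len 18), cursors c1@4 c2@13 c4@13 c3@18, authorship 1111...224242.3333

Answer: 4 13 18 13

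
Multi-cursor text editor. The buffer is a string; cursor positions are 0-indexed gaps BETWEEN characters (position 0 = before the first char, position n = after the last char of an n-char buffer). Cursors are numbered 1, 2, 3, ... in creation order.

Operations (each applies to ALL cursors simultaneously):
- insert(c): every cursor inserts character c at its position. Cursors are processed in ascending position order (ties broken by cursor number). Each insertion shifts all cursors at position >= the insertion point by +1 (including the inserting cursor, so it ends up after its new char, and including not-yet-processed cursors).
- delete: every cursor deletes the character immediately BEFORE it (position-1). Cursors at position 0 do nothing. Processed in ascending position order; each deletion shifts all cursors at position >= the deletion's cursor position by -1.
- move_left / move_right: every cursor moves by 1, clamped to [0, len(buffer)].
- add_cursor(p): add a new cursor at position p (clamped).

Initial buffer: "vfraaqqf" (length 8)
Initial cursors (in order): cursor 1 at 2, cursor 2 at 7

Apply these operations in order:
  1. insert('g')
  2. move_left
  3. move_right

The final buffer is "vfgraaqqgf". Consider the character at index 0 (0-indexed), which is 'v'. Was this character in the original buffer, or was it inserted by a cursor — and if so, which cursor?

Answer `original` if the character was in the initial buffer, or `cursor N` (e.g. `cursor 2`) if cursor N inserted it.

After op 1 (insert('g')): buffer="vfgraaqqgf" (len 10), cursors c1@3 c2@9, authorship ..1.....2.
After op 2 (move_left): buffer="vfgraaqqgf" (len 10), cursors c1@2 c2@8, authorship ..1.....2.
After op 3 (move_right): buffer="vfgraaqqgf" (len 10), cursors c1@3 c2@9, authorship ..1.....2.
Authorship (.=original, N=cursor N): . . 1 . . . . . 2 .
Index 0: author = original

Answer: original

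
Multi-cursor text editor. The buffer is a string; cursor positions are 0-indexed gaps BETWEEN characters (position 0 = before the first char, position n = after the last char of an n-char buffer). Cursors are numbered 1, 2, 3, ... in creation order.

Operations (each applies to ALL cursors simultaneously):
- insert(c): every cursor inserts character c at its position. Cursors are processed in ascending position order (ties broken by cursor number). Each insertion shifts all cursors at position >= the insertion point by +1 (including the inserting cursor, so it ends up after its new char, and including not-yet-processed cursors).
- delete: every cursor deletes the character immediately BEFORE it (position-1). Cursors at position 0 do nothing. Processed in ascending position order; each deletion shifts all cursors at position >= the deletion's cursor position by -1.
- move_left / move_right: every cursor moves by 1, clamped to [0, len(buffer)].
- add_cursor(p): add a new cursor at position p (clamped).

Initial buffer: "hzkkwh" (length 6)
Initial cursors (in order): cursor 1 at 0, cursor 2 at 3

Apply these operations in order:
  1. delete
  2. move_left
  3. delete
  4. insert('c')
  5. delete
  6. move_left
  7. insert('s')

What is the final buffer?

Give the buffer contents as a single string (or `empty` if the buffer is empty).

After op 1 (delete): buffer="hzkwh" (len 5), cursors c1@0 c2@2, authorship .....
After op 2 (move_left): buffer="hzkwh" (len 5), cursors c1@0 c2@1, authorship .....
After op 3 (delete): buffer="zkwh" (len 4), cursors c1@0 c2@0, authorship ....
After op 4 (insert('c')): buffer="cczkwh" (len 6), cursors c1@2 c2@2, authorship 12....
After op 5 (delete): buffer="zkwh" (len 4), cursors c1@0 c2@0, authorship ....
After op 6 (move_left): buffer="zkwh" (len 4), cursors c1@0 c2@0, authorship ....
After op 7 (insert('s')): buffer="sszkwh" (len 6), cursors c1@2 c2@2, authorship 12....

Answer: sszkwh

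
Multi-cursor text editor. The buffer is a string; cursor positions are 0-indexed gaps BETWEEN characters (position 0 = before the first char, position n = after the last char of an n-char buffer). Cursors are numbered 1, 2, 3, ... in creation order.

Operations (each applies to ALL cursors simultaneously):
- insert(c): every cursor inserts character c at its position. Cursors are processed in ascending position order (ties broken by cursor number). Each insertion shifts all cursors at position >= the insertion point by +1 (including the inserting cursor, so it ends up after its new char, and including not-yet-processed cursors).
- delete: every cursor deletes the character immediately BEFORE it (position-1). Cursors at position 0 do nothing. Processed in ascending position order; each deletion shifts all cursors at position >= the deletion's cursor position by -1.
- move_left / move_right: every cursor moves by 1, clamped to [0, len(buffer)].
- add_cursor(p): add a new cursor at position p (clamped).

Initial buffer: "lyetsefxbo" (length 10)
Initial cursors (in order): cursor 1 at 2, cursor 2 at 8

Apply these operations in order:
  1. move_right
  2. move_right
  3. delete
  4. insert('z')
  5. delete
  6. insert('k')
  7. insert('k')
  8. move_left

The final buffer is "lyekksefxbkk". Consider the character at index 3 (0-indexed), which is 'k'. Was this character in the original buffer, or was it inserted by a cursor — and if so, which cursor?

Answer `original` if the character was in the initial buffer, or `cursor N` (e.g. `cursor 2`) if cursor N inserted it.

Answer: cursor 1

Derivation:
After op 1 (move_right): buffer="lyetsefxbo" (len 10), cursors c1@3 c2@9, authorship ..........
After op 2 (move_right): buffer="lyetsefxbo" (len 10), cursors c1@4 c2@10, authorship ..........
After op 3 (delete): buffer="lyesefxb" (len 8), cursors c1@3 c2@8, authorship ........
After op 4 (insert('z')): buffer="lyezsefxbz" (len 10), cursors c1@4 c2@10, authorship ...1.....2
After op 5 (delete): buffer="lyesefxb" (len 8), cursors c1@3 c2@8, authorship ........
After op 6 (insert('k')): buffer="lyeksefxbk" (len 10), cursors c1@4 c2@10, authorship ...1.....2
After op 7 (insert('k')): buffer="lyekksefxbkk" (len 12), cursors c1@5 c2@12, authorship ...11.....22
After op 8 (move_left): buffer="lyekksefxbkk" (len 12), cursors c1@4 c2@11, authorship ...11.....22
Authorship (.=original, N=cursor N): . . . 1 1 . . . . . 2 2
Index 3: author = 1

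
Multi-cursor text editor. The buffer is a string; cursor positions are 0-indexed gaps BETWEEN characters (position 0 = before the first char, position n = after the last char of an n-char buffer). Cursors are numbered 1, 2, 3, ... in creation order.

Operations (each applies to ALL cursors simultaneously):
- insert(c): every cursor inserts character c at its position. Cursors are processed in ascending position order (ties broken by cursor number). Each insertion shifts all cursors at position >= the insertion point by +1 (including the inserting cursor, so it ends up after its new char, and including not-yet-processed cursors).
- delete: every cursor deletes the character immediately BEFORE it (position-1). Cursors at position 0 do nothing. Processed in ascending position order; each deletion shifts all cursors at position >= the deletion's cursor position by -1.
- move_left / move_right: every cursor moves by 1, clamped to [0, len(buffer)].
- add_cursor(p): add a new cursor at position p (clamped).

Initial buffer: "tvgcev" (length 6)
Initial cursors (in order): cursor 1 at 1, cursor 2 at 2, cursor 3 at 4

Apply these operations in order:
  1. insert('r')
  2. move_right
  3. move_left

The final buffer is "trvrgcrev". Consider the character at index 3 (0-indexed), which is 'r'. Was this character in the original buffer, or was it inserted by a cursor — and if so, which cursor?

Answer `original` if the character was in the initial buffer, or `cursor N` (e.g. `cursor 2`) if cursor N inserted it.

Answer: cursor 2

Derivation:
After op 1 (insert('r')): buffer="trvrgcrev" (len 9), cursors c1@2 c2@4 c3@7, authorship .1.2..3..
After op 2 (move_right): buffer="trvrgcrev" (len 9), cursors c1@3 c2@5 c3@8, authorship .1.2..3..
After op 3 (move_left): buffer="trvrgcrev" (len 9), cursors c1@2 c2@4 c3@7, authorship .1.2..3..
Authorship (.=original, N=cursor N): . 1 . 2 . . 3 . .
Index 3: author = 2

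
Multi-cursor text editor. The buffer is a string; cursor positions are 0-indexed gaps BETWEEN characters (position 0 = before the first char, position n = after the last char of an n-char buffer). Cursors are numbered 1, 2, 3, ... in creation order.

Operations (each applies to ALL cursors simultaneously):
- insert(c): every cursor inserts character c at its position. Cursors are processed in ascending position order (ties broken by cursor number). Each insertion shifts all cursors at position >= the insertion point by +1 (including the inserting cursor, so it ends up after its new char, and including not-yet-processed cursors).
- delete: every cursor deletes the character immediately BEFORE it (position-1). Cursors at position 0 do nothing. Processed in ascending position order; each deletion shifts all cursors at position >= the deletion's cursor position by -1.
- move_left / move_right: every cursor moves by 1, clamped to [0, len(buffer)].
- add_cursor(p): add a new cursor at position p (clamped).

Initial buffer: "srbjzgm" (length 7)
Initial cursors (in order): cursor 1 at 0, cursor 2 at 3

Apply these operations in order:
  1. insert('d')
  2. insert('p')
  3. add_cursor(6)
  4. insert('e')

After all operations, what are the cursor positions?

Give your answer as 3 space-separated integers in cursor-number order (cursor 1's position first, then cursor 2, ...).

After op 1 (insert('d')): buffer="dsrbdjzgm" (len 9), cursors c1@1 c2@5, authorship 1...2....
After op 2 (insert('p')): buffer="dpsrbdpjzgm" (len 11), cursors c1@2 c2@7, authorship 11...22....
After op 3 (add_cursor(6)): buffer="dpsrbdpjzgm" (len 11), cursors c1@2 c3@6 c2@7, authorship 11...22....
After op 4 (insert('e')): buffer="dpesrbdepejzgm" (len 14), cursors c1@3 c3@8 c2@10, authorship 111...2322....

Answer: 3 10 8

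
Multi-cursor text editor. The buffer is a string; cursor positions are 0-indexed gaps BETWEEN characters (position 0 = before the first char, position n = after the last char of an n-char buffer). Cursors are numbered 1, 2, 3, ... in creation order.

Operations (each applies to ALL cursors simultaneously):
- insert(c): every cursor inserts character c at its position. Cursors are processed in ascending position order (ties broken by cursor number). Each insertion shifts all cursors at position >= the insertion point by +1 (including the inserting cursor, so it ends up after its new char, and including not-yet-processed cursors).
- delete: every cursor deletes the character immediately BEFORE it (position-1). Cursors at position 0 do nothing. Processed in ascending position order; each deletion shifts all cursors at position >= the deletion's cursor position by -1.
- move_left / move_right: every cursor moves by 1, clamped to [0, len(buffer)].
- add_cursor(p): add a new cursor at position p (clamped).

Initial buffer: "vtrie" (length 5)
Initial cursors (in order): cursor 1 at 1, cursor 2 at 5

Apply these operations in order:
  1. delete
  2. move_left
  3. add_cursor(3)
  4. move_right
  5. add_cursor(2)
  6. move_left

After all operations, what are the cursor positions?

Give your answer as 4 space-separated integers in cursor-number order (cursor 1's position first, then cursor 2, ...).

After op 1 (delete): buffer="tri" (len 3), cursors c1@0 c2@3, authorship ...
After op 2 (move_left): buffer="tri" (len 3), cursors c1@0 c2@2, authorship ...
After op 3 (add_cursor(3)): buffer="tri" (len 3), cursors c1@0 c2@2 c3@3, authorship ...
After op 4 (move_right): buffer="tri" (len 3), cursors c1@1 c2@3 c3@3, authorship ...
After op 5 (add_cursor(2)): buffer="tri" (len 3), cursors c1@1 c4@2 c2@3 c3@3, authorship ...
After op 6 (move_left): buffer="tri" (len 3), cursors c1@0 c4@1 c2@2 c3@2, authorship ...

Answer: 0 2 2 1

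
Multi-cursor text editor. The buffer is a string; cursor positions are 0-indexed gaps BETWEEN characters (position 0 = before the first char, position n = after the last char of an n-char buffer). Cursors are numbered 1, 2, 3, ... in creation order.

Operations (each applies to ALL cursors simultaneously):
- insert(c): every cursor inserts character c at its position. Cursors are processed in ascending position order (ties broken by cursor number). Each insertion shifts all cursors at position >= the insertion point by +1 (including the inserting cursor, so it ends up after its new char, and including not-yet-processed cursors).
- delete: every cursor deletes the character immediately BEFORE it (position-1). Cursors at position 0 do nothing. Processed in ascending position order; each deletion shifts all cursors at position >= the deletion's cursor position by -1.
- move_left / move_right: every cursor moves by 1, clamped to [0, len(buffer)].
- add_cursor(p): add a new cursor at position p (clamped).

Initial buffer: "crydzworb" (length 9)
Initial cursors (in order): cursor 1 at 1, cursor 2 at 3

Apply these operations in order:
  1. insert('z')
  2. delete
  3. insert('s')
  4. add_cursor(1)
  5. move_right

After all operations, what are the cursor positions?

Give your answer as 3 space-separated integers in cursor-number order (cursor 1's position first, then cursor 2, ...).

After op 1 (insert('z')): buffer="czryzdzworb" (len 11), cursors c1@2 c2@5, authorship .1..2......
After op 2 (delete): buffer="crydzworb" (len 9), cursors c1@1 c2@3, authorship .........
After op 3 (insert('s')): buffer="csrysdzworb" (len 11), cursors c1@2 c2@5, authorship .1..2......
After op 4 (add_cursor(1)): buffer="csrysdzworb" (len 11), cursors c3@1 c1@2 c2@5, authorship .1..2......
After op 5 (move_right): buffer="csrysdzworb" (len 11), cursors c3@2 c1@3 c2@6, authorship .1..2......

Answer: 3 6 2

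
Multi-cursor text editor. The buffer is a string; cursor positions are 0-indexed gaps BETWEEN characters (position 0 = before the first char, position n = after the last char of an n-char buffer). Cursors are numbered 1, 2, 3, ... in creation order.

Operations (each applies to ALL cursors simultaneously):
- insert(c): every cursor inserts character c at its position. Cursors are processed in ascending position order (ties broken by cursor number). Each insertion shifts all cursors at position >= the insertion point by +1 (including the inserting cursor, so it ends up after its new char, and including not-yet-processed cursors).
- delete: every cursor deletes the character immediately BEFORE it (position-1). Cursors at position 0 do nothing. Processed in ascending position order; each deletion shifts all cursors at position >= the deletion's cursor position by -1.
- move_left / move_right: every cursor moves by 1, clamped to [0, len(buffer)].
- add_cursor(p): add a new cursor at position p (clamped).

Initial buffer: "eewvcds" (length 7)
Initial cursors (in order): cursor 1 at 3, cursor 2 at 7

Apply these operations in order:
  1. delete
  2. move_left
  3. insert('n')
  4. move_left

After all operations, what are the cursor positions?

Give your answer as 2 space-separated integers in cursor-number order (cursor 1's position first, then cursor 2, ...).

Answer: 1 5

Derivation:
After op 1 (delete): buffer="eevcd" (len 5), cursors c1@2 c2@5, authorship .....
After op 2 (move_left): buffer="eevcd" (len 5), cursors c1@1 c2@4, authorship .....
After op 3 (insert('n')): buffer="enevcnd" (len 7), cursors c1@2 c2@6, authorship .1...2.
After op 4 (move_left): buffer="enevcnd" (len 7), cursors c1@1 c2@5, authorship .1...2.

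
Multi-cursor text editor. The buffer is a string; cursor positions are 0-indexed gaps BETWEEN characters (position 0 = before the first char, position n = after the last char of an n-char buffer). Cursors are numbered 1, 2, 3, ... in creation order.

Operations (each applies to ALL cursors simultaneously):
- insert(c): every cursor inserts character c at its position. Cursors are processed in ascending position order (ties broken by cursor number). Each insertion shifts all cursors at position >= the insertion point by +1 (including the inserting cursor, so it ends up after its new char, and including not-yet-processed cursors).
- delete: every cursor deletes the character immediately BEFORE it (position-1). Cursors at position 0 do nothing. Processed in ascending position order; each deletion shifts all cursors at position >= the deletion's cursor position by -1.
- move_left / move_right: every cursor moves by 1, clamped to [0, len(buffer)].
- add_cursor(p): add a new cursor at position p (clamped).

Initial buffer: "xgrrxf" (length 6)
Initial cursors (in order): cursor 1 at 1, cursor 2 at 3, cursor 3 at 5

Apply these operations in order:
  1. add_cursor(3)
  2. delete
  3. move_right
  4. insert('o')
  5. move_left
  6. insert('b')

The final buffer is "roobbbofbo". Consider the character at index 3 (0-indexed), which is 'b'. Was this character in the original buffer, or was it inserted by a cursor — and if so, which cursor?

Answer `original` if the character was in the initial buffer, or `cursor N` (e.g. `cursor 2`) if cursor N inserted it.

Answer: cursor 1

Derivation:
After op 1 (add_cursor(3)): buffer="xgrrxf" (len 6), cursors c1@1 c2@3 c4@3 c3@5, authorship ......
After op 2 (delete): buffer="rf" (len 2), cursors c1@0 c2@0 c4@0 c3@1, authorship ..
After op 3 (move_right): buffer="rf" (len 2), cursors c1@1 c2@1 c4@1 c3@2, authorship ..
After op 4 (insert('o')): buffer="rooofo" (len 6), cursors c1@4 c2@4 c4@4 c3@6, authorship .124.3
After op 5 (move_left): buffer="rooofo" (len 6), cursors c1@3 c2@3 c4@3 c3@5, authorship .124.3
After op 6 (insert('b')): buffer="roobbbofbo" (len 10), cursors c1@6 c2@6 c4@6 c3@9, authorship .121244.33
Authorship (.=original, N=cursor N): . 1 2 1 2 4 4 . 3 3
Index 3: author = 1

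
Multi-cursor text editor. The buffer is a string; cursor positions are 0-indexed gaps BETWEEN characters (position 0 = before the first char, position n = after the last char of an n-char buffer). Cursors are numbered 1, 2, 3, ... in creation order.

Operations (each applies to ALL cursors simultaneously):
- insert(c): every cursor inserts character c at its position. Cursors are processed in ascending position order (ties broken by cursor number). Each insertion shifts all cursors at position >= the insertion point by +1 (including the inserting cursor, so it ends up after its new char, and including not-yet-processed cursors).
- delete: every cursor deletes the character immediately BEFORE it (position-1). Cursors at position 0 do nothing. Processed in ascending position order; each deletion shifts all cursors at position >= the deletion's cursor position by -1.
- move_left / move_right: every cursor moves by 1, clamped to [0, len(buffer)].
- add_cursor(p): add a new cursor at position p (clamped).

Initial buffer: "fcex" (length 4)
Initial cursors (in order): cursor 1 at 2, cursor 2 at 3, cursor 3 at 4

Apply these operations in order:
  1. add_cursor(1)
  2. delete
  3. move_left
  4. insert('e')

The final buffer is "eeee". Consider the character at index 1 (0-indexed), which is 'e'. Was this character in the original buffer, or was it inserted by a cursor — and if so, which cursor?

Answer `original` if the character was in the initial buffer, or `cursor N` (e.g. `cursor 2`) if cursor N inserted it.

Answer: cursor 2

Derivation:
After op 1 (add_cursor(1)): buffer="fcex" (len 4), cursors c4@1 c1@2 c2@3 c3@4, authorship ....
After op 2 (delete): buffer="" (len 0), cursors c1@0 c2@0 c3@0 c4@0, authorship 
After op 3 (move_left): buffer="" (len 0), cursors c1@0 c2@0 c3@0 c4@0, authorship 
After op 4 (insert('e')): buffer="eeee" (len 4), cursors c1@4 c2@4 c3@4 c4@4, authorship 1234
Authorship (.=original, N=cursor N): 1 2 3 4
Index 1: author = 2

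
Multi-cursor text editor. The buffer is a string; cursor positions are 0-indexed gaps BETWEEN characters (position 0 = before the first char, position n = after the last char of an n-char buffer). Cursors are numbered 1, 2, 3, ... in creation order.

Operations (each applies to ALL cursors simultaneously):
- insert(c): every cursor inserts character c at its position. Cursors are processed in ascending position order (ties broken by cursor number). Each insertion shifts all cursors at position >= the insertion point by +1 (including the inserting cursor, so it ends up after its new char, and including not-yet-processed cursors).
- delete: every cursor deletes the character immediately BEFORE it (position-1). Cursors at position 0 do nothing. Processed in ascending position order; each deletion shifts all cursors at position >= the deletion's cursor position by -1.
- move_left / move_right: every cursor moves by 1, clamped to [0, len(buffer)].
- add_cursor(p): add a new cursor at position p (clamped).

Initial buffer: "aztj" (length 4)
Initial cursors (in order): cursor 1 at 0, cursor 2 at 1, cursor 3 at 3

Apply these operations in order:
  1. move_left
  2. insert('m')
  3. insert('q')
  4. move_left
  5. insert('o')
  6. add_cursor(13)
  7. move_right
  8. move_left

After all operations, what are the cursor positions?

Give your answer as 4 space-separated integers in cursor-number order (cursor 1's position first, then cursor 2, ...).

After op 1 (move_left): buffer="aztj" (len 4), cursors c1@0 c2@0 c3@2, authorship ....
After op 2 (insert('m')): buffer="mmazmtj" (len 7), cursors c1@2 c2@2 c3@5, authorship 12..3..
After op 3 (insert('q')): buffer="mmqqazmqtj" (len 10), cursors c1@4 c2@4 c3@8, authorship 1212..33..
After op 4 (move_left): buffer="mmqqazmqtj" (len 10), cursors c1@3 c2@3 c3@7, authorship 1212..33..
After op 5 (insert('o')): buffer="mmqooqazmoqtj" (len 13), cursors c1@5 c2@5 c3@10, authorship 121122..333..
After op 6 (add_cursor(13)): buffer="mmqooqazmoqtj" (len 13), cursors c1@5 c2@5 c3@10 c4@13, authorship 121122..333..
After op 7 (move_right): buffer="mmqooqazmoqtj" (len 13), cursors c1@6 c2@6 c3@11 c4@13, authorship 121122..333..
After op 8 (move_left): buffer="mmqooqazmoqtj" (len 13), cursors c1@5 c2@5 c3@10 c4@12, authorship 121122..333..

Answer: 5 5 10 12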